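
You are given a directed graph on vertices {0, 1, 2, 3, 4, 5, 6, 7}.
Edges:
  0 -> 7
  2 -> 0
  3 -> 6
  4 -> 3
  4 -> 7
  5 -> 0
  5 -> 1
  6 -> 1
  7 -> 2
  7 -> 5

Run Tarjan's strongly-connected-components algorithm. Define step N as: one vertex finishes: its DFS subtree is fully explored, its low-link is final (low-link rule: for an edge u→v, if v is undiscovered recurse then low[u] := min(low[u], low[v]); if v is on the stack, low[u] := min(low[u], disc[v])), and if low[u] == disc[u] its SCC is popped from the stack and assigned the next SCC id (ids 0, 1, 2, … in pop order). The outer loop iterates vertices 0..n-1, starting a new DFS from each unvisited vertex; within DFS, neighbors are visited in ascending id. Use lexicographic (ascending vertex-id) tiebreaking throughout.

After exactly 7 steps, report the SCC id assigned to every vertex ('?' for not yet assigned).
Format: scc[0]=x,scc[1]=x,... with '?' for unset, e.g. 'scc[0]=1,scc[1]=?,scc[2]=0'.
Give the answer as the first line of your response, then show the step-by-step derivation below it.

scc[0]=1,scc[1]=0,scc[2]=1,scc[3]=3,scc[4]=?,scc[5]=1,scc[6]=2,scc[7]=1

step 1: low=(low[0]=0,low[1]=?,low[2]=0,low[3]=?,low[4]=?,low[5]=?,low[6]=?,low[7]=1); scc=(scc[0]=?,scc[1]=?,scc[2]=?,scc[3]=?,scc[4]=?,scc[5]=?,scc[6]=?,scc[7]=?)
step 2: low=(low[0]=0,low[1]=4,low[2]=0,low[3]=?,low[4]=?,low[5]=0,low[6]=?,low[7]=0); scc=(scc[0]=?,scc[1]=0,scc[2]=?,scc[3]=?,scc[4]=?,scc[5]=?,scc[6]=?,scc[7]=?)
step 3: low=(low[0]=0,low[1]=4,low[2]=0,low[3]=?,low[4]=?,low[5]=0,low[6]=?,low[7]=0); scc=(scc[0]=?,scc[1]=0,scc[2]=?,scc[3]=?,scc[4]=?,scc[5]=?,scc[6]=?,scc[7]=?)
step 4: low=(low[0]=0,low[1]=4,low[2]=0,low[3]=?,low[4]=?,low[5]=0,low[6]=?,low[7]=0); scc=(scc[0]=?,scc[1]=0,scc[2]=?,scc[3]=?,scc[4]=?,scc[5]=?,scc[6]=?,scc[7]=?)
step 5: low=(low[0]=0,low[1]=4,low[2]=0,low[3]=?,low[4]=?,low[5]=0,low[6]=?,low[7]=0); scc=(scc[0]=1,scc[1]=0,scc[2]=1,scc[3]=?,scc[4]=?,scc[5]=1,scc[6]=?,scc[7]=1)
step 6: low=(low[0]=0,low[1]=4,low[2]=0,low[3]=5,low[4]=?,low[5]=0,low[6]=6,low[7]=0); scc=(scc[0]=1,scc[1]=0,scc[2]=1,scc[3]=?,scc[4]=?,scc[5]=1,scc[6]=2,scc[7]=1)
step 7: low=(low[0]=0,low[1]=4,low[2]=0,low[3]=5,low[4]=?,low[5]=0,low[6]=6,low[7]=0); scc=(scc[0]=1,scc[1]=0,scc[2]=1,scc[3]=3,scc[4]=?,scc[5]=1,scc[6]=2,scc[7]=1)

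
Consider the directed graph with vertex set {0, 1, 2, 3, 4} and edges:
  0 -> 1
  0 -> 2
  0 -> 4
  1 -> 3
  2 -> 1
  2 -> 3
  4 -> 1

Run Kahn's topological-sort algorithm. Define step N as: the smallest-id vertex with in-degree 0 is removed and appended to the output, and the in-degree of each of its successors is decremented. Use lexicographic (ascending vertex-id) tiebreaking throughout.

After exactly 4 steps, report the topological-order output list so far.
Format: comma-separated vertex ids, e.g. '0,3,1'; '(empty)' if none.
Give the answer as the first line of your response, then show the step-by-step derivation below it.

0,2,4,1

step 1: output 0; order=[0]; indeg=(0,2,0,2,0)
step 2: output 2; order=[0,2]; indeg=(0,1,0,1,0)
step 3: output 4; order=[0,2,4]; indeg=(0,0,0,1,0)
step 4: output 1; order=[0,2,4,1]; indeg=(0,0,0,0,0)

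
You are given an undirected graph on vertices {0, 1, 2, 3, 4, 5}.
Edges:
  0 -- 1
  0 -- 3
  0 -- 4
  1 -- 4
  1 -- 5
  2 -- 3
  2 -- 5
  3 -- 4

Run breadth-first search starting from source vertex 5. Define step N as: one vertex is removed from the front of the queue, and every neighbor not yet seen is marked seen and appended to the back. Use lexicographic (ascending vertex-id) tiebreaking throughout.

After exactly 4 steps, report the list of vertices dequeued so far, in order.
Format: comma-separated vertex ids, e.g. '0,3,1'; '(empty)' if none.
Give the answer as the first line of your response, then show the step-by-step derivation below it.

5,1,2,0

step 1: dequeue 5; queue=[1,2]; order=5
step 2: dequeue 1; queue=[2,0,4]; order=5,1
step 3: dequeue 2; queue=[0,4,3]; order=5,1,2
step 4: dequeue 0; queue=[4,3]; order=5,1,2,0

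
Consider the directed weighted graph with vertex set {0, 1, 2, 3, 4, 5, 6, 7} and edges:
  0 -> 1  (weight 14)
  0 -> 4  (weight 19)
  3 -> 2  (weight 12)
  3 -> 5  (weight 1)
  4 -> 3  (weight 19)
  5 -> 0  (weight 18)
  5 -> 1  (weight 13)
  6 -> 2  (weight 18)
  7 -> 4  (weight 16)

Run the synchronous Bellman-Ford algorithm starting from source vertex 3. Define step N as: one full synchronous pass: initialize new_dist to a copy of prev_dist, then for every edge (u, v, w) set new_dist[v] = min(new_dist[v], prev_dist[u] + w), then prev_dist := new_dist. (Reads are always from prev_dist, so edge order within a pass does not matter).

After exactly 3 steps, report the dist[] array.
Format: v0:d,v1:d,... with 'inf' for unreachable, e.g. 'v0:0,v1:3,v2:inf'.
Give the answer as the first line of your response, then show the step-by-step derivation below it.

v0:19,v1:14,v2:12,v3:0,v4:38,v5:1,v6:inf,v7:inf

step 1: dist = v0:inf,v1:inf,v2:12,v3:0,v4:inf,v5:1,v6:inf,v7:inf
step 2: dist = v0:19,v1:14,v2:12,v3:0,v4:inf,v5:1,v6:inf,v7:inf
step 3: dist = v0:19,v1:14,v2:12,v3:0,v4:38,v5:1,v6:inf,v7:inf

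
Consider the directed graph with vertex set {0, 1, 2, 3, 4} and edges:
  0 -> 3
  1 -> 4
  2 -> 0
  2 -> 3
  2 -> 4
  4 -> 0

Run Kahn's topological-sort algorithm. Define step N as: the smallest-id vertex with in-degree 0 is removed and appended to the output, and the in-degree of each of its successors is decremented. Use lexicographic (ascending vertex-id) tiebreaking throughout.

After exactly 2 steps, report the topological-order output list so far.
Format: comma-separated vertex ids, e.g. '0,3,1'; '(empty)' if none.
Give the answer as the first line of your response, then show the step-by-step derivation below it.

1,2

step 1: output 1; order=[1]; indeg=(2,0,0,2,1)
step 2: output 2; order=[1,2]; indeg=(1,0,0,1,0)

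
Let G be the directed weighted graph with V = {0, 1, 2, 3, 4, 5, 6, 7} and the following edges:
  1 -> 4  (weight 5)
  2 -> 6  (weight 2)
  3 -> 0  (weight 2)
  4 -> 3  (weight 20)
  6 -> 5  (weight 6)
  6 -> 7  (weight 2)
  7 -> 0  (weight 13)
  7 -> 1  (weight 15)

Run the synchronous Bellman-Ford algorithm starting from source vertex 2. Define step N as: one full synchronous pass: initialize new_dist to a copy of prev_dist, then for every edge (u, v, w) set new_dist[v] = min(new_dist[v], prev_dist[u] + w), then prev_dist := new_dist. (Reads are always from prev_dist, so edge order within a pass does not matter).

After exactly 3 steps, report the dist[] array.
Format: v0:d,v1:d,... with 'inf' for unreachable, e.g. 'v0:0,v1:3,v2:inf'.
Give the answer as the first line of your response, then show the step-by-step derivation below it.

v0:17,v1:19,v2:0,v3:inf,v4:inf,v5:8,v6:2,v7:4

step 1: dist = v0:inf,v1:inf,v2:0,v3:inf,v4:inf,v5:inf,v6:2,v7:inf
step 2: dist = v0:inf,v1:inf,v2:0,v3:inf,v4:inf,v5:8,v6:2,v7:4
step 3: dist = v0:17,v1:19,v2:0,v3:inf,v4:inf,v5:8,v6:2,v7:4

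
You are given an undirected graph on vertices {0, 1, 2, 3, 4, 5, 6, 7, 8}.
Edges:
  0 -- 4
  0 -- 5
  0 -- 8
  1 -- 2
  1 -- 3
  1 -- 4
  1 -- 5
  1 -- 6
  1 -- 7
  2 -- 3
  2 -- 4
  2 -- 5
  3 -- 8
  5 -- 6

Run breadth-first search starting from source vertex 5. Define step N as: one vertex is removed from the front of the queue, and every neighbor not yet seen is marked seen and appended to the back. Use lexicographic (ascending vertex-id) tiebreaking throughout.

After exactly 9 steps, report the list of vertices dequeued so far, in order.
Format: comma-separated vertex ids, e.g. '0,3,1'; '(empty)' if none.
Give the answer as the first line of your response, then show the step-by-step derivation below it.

5,0,1,2,6,4,8,3,7

step 1: dequeue 5; queue=[0,1,2,6]; order=5
step 2: dequeue 0; queue=[1,2,6,4,8]; order=5,0
step 3: dequeue 1; queue=[2,6,4,8,3,7]; order=5,0,1
step 4: dequeue 2; queue=[6,4,8,3,7]; order=5,0,1,2
step 5: dequeue 6; queue=[4,8,3,7]; order=5,0,1,2,6
step 6: dequeue 4; queue=[8,3,7]; order=5,0,1,2,6,4
step 7: dequeue 8; queue=[3,7]; order=5,0,1,2,6,4,8
step 8: dequeue 3; queue=[7]; order=5,0,1,2,6,4,8,3
step 9: dequeue 7; queue=[(empty)]; order=5,0,1,2,6,4,8,3,7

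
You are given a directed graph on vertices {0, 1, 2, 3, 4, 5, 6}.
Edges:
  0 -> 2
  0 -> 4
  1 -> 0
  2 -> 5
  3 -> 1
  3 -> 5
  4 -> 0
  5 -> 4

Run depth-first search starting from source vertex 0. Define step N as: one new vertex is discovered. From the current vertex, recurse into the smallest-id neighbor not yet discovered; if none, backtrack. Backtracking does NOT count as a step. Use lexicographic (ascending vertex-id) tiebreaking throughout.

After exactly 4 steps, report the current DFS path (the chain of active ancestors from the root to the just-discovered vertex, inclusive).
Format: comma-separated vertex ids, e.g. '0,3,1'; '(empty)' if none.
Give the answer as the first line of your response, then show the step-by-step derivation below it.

0,2,5,4

step 1: discover 0; path=0; order=0
step 2: discover 2; path=0>2; order=0,2
step 3: discover 5; path=0>2>5; order=0,2,5
step 4: discover 4; path=0>2>5>4; order=0,2,5,4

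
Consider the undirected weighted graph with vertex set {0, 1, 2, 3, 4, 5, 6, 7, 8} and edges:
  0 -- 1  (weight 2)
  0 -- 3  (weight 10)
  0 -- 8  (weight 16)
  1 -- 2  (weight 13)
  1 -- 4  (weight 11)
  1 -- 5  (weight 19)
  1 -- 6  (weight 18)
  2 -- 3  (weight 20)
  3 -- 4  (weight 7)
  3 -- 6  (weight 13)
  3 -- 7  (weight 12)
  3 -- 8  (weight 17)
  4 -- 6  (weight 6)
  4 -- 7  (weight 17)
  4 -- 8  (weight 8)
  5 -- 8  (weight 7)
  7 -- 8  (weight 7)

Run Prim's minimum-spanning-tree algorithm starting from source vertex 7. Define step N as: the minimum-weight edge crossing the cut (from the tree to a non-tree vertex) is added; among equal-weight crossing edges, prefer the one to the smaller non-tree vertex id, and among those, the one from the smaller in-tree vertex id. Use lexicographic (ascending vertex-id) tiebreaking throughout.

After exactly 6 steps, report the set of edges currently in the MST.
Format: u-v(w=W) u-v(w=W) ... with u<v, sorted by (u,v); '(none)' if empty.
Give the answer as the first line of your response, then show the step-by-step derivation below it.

0-3(w=10) 3-4(w=7) 4-6(w=6) 4-8(w=8) 5-8(w=7) 7-8(w=7)

step 1: add edge 7-8 (w=7); MST = {7-8(w=7)}
step 2: add edge 5-8 (w=7); MST = {5-8(w=7) 7-8(w=7)}
step 3: add edge 4-8 (w=8); MST = {4-8(w=8) 5-8(w=7) 7-8(w=7)}
step 4: add edge 4-6 (w=6); MST = {4-6(w=6) 4-8(w=8) 5-8(w=7) 7-8(w=7)}
step 5: add edge 3-4 (w=7); MST = {3-4(w=7) 4-6(w=6) 4-8(w=8) 5-8(w=7) 7-8(w=7)}
step 6: add edge 0-3 (w=10); MST = {0-3(w=10) 3-4(w=7) 4-6(w=6) 4-8(w=8) 5-8(w=7) 7-8(w=7)}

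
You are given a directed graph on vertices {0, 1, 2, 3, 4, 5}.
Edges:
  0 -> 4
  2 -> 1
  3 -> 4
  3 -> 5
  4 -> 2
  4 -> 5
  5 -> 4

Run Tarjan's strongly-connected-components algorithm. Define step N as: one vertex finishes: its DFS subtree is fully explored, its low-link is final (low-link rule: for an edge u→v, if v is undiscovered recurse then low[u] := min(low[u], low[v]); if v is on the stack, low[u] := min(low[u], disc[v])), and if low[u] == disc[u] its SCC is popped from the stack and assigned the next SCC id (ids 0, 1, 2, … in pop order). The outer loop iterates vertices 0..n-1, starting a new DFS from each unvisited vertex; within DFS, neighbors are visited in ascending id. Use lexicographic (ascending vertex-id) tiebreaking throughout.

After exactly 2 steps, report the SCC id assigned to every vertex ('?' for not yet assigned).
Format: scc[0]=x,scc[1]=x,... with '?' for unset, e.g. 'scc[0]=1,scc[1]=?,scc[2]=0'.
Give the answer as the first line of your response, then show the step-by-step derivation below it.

scc[0]=?,scc[1]=0,scc[2]=1,scc[3]=?,scc[4]=?,scc[5]=?

step 1: low=(low[0]=0,low[1]=3,low[2]=2,low[3]=?,low[4]=1,low[5]=?); scc=(scc[0]=?,scc[1]=0,scc[2]=?,scc[3]=?,scc[4]=?,scc[5]=?)
step 2: low=(low[0]=0,low[1]=3,low[2]=2,low[3]=?,low[4]=1,low[5]=?); scc=(scc[0]=?,scc[1]=0,scc[2]=1,scc[3]=?,scc[4]=?,scc[5]=?)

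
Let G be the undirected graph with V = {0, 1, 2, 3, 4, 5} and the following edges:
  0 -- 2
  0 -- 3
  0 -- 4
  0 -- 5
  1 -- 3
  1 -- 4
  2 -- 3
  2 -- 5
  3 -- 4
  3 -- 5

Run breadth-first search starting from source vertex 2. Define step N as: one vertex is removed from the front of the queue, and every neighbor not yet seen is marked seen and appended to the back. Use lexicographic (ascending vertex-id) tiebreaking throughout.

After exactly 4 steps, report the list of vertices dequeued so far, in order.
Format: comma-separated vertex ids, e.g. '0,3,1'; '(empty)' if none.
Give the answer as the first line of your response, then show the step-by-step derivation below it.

2,0,3,5

step 1: dequeue 2; queue=[0,3,5]; order=2
step 2: dequeue 0; queue=[3,5,4]; order=2,0
step 3: dequeue 3; queue=[5,4,1]; order=2,0,3
step 4: dequeue 5; queue=[4,1]; order=2,0,3,5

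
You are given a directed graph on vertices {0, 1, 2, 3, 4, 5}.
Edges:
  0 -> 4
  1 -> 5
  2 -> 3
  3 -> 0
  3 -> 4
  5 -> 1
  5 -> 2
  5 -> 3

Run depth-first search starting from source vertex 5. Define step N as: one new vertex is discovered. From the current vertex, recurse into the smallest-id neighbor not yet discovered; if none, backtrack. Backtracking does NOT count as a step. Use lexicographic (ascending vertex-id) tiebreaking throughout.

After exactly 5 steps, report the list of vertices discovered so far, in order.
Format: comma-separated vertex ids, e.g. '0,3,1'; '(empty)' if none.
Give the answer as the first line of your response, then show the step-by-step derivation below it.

5,1,2,3,0

step 1: discover 5; path=5; order=5
step 2: discover 1; path=5>1; order=5,1
step 3: discover 2; path=5>2; order=5,1,2
step 4: discover 3; path=5>2>3; order=5,1,2,3
step 5: discover 0; path=5>2>3>0; order=5,1,2,3,0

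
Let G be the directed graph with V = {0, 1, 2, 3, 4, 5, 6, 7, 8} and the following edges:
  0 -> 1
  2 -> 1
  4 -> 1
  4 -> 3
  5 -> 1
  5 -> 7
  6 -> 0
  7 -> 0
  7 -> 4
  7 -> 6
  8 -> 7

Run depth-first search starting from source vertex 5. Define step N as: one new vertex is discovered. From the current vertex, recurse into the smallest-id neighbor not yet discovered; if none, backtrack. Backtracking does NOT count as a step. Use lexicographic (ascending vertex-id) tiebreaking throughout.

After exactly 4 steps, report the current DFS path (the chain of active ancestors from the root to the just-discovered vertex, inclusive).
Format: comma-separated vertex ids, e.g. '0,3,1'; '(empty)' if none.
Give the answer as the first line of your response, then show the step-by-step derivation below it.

5,7,0

step 1: discover 5; path=5; order=5
step 2: discover 1; path=5>1; order=5,1
step 3: discover 7; path=5>7; order=5,1,7
step 4: discover 0; path=5>7>0; order=5,1,7,0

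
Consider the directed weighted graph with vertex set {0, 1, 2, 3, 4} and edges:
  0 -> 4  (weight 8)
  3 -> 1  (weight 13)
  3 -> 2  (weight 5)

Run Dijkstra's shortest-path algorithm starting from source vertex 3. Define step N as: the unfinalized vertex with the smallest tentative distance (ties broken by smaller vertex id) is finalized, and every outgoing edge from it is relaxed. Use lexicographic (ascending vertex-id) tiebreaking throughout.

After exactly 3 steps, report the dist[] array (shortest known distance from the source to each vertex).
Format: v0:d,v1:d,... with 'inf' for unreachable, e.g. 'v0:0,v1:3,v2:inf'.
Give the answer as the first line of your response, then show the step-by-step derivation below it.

v0:inf,v1:13,v2:5,v3:0,v4:inf

step 1: dist = v0:inf,v1:13,v2:5,v3:0,v4:inf
step 2: dist = v0:inf,v1:13,v2:5,v3:0,v4:inf
step 3: dist = v0:inf,v1:13,v2:5,v3:0,v4:inf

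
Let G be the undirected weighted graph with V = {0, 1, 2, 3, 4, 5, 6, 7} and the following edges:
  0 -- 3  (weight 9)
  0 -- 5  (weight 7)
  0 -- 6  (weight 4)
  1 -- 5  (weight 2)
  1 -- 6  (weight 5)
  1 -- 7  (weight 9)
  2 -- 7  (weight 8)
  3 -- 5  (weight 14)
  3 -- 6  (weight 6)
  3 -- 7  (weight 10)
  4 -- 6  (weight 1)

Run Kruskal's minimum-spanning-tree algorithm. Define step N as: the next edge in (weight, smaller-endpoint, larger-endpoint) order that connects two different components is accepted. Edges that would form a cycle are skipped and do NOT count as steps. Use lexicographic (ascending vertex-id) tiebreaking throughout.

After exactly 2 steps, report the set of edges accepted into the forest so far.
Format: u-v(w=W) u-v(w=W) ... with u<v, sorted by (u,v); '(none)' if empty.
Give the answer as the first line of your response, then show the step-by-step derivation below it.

1-5(w=2) 4-6(w=1)

step 1: add edge 4-6 (w=1); MST = {4-6(w=1)}
step 2: add edge 1-5 (w=2); MST = {1-5(w=2) 4-6(w=1)}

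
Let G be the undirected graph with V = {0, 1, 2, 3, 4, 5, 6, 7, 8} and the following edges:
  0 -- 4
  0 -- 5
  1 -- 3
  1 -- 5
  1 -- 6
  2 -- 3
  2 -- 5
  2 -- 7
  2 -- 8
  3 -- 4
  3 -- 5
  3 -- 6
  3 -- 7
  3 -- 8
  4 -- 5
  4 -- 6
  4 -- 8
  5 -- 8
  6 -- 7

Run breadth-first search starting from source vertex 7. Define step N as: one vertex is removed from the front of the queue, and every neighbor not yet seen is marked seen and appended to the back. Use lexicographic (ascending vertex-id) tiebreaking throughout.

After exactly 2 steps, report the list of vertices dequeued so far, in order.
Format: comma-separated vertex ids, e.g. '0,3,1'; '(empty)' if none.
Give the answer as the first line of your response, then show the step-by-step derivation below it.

7,2

step 1: dequeue 7; queue=[2,3,6]; order=7
step 2: dequeue 2; queue=[3,6,5,8]; order=7,2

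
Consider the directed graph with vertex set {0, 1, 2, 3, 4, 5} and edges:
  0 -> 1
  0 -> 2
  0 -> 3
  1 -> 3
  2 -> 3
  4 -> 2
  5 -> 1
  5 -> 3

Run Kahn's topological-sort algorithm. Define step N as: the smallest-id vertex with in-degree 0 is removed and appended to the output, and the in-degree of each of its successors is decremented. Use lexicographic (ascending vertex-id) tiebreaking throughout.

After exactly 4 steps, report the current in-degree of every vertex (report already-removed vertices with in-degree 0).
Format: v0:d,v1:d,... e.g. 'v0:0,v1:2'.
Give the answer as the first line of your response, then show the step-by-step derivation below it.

v0:0,v1:0,v2:0,v3:1,v4:0,v5:0

step 1: output 0; order=[0]; indeg=(0,1,1,3,0,0)
step 2: output 4; order=[0,4]; indeg=(0,1,0,3,0,0)
step 3: output 2; order=[0,4,2]; indeg=(0,1,0,2,0,0)
step 4: output 5; order=[0,4,2,5]; indeg=(0,0,0,1,0,0)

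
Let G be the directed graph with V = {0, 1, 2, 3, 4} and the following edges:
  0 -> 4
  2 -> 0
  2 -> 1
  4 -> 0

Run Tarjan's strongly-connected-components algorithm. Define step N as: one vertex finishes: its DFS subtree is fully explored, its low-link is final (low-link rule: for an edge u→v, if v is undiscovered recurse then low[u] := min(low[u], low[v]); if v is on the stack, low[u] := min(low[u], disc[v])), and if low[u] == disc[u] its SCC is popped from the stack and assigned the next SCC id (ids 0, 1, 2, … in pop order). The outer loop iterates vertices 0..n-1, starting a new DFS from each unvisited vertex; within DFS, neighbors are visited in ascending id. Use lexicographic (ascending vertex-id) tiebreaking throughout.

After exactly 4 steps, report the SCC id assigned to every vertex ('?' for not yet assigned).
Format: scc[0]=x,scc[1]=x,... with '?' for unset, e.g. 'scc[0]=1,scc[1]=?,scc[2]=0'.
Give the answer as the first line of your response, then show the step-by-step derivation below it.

scc[0]=0,scc[1]=1,scc[2]=2,scc[3]=?,scc[4]=0

step 1: low=(low[0]=0,low[1]=?,low[2]=?,low[3]=?,low[4]=0); scc=(scc[0]=?,scc[1]=?,scc[2]=?,scc[3]=?,scc[4]=?)
step 2: low=(low[0]=0,low[1]=?,low[2]=?,low[3]=?,low[4]=0); scc=(scc[0]=0,scc[1]=?,scc[2]=?,scc[3]=?,scc[4]=0)
step 3: low=(low[0]=0,low[1]=2,low[2]=?,low[3]=?,low[4]=0); scc=(scc[0]=0,scc[1]=1,scc[2]=?,scc[3]=?,scc[4]=0)
step 4: low=(low[0]=0,low[1]=2,low[2]=3,low[3]=?,low[4]=0); scc=(scc[0]=0,scc[1]=1,scc[2]=2,scc[3]=?,scc[4]=0)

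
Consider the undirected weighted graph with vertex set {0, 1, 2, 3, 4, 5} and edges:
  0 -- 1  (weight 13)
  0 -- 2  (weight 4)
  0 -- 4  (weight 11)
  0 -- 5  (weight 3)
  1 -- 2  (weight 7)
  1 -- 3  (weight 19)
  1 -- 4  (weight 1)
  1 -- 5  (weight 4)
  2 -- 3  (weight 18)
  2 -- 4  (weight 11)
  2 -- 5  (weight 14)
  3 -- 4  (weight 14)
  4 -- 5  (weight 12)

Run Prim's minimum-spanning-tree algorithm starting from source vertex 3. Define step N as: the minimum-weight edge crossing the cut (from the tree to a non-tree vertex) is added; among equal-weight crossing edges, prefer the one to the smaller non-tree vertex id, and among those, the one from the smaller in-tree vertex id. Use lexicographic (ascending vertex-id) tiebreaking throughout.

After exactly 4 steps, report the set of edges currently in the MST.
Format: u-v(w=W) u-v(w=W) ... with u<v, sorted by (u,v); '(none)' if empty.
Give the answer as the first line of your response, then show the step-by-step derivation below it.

0-5(w=3) 1-4(w=1) 1-5(w=4) 3-4(w=14)

step 1: add edge 3-4 (w=14); MST = {3-4(w=14)}
step 2: add edge 1-4 (w=1); MST = {1-4(w=1) 3-4(w=14)}
step 3: add edge 1-5 (w=4); MST = {1-4(w=1) 1-5(w=4) 3-4(w=14)}
step 4: add edge 0-5 (w=3); MST = {0-5(w=3) 1-4(w=1) 1-5(w=4) 3-4(w=14)}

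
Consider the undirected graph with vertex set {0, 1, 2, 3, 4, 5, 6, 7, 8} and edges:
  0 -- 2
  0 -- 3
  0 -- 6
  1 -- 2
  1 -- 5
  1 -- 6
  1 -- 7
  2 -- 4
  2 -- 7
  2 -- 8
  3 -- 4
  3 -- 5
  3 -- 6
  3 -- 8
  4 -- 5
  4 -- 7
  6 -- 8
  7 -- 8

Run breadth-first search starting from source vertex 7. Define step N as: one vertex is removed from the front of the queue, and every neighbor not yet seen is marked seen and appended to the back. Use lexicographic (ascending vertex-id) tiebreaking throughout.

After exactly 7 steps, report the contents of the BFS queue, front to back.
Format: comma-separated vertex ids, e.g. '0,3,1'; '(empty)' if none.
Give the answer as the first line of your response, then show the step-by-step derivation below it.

0,3

step 1: dequeue 7; queue=[1,2,4,8]; order=7
step 2: dequeue 1; queue=[2,4,8,5,6]; order=7,1
step 3: dequeue 2; queue=[4,8,5,6,0]; order=7,1,2
step 4: dequeue 4; queue=[8,5,6,0,3]; order=7,1,2,4
step 5: dequeue 8; queue=[5,6,0,3]; order=7,1,2,4,8
step 6: dequeue 5; queue=[6,0,3]; order=7,1,2,4,8,5
step 7: dequeue 6; queue=[0,3]; order=7,1,2,4,8,5,6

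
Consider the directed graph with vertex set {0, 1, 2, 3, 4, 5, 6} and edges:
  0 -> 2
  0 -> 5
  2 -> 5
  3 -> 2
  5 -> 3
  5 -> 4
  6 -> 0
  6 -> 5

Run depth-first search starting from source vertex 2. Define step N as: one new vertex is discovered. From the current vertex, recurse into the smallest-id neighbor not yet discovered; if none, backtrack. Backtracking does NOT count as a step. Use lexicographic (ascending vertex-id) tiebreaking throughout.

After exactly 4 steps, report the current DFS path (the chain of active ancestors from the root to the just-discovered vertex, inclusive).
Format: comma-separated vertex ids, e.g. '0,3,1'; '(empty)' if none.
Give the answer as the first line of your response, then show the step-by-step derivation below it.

2,5,4

step 1: discover 2; path=2; order=2
step 2: discover 5; path=2>5; order=2,5
step 3: discover 3; path=2>5>3; order=2,5,3
step 4: discover 4; path=2>5>4; order=2,5,3,4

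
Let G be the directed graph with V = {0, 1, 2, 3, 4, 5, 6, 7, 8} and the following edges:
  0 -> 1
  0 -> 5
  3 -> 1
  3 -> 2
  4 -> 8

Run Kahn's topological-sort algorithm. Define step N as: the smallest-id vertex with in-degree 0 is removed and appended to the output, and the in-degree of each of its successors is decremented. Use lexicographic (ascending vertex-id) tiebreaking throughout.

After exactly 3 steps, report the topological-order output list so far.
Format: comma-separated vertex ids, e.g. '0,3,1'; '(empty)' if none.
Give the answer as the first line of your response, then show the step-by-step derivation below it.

0,3,1

step 1: output 0; order=[0]; indeg=(0,1,1,0,0,0,0,0,1)
step 2: output 3; order=[0,3]; indeg=(0,0,0,0,0,0,0,0,1)
step 3: output 1; order=[0,3,1]; indeg=(0,0,0,0,0,0,0,0,1)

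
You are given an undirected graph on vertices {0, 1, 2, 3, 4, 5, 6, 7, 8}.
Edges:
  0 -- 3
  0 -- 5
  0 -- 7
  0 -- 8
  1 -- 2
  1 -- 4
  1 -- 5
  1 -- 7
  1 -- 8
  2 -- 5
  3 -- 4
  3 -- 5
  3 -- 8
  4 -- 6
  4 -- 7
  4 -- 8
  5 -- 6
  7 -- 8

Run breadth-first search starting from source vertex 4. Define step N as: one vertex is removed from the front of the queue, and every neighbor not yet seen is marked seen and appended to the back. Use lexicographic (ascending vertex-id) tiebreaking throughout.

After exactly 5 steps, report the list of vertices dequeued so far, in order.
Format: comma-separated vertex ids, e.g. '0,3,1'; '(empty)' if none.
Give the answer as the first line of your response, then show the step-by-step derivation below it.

4,1,3,6,7

step 1: dequeue 4; queue=[1,3,6,7,8]; order=4
step 2: dequeue 1; queue=[3,6,7,8,2,5]; order=4,1
step 3: dequeue 3; queue=[6,7,8,2,5,0]; order=4,1,3
step 4: dequeue 6; queue=[7,8,2,5,0]; order=4,1,3,6
step 5: dequeue 7; queue=[8,2,5,0]; order=4,1,3,6,7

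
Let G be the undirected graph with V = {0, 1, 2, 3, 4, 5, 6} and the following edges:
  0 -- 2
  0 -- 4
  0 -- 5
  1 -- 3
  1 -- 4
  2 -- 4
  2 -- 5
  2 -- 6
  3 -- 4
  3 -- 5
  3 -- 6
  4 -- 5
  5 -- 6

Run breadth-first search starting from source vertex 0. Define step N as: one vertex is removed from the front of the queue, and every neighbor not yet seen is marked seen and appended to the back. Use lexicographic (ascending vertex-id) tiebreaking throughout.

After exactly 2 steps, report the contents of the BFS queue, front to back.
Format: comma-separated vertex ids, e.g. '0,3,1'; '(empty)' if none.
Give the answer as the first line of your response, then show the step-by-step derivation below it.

4,5,6

step 1: dequeue 0; queue=[2,4,5]; order=0
step 2: dequeue 2; queue=[4,5,6]; order=0,2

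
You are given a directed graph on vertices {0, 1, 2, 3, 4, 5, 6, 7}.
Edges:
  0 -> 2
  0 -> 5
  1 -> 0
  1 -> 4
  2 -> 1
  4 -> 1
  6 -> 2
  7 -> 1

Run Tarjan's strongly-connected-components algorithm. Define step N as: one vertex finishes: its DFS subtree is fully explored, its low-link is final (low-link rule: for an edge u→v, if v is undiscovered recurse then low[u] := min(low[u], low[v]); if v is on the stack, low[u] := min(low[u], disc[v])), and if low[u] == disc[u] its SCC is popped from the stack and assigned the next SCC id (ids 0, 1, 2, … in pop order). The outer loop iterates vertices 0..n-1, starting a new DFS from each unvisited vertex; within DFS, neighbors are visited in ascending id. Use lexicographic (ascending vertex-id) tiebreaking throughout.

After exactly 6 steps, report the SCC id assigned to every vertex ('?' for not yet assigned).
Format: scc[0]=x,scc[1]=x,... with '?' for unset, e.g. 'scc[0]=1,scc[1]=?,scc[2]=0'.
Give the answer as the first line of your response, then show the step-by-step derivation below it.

scc[0]=1,scc[1]=1,scc[2]=1,scc[3]=2,scc[4]=1,scc[5]=0,scc[6]=?,scc[7]=?

step 1: low=(low[0]=0,low[1]=0,low[2]=1,low[3]=?,low[4]=2,low[5]=?,low[6]=?,low[7]=?); scc=(scc[0]=?,scc[1]=?,scc[2]=?,scc[3]=?,scc[4]=?,scc[5]=?,scc[6]=?,scc[7]=?)
step 2: low=(low[0]=0,low[1]=0,low[2]=1,low[3]=?,low[4]=2,low[5]=?,low[6]=?,low[7]=?); scc=(scc[0]=?,scc[1]=?,scc[2]=?,scc[3]=?,scc[4]=?,scc[5]=?,scc[6]=?,scc[7]=?)
step 3: low=(low[0]=0,low[1]=0,low[2]=0,low[3]=?,low[4]=2,low[5]=?,low[6]=?,low[7]=?); scc=(scc[0]=?,scc[1]=?,scc[2]=?,scc[3]=?,scc[4]=?,scc[5]=?,scc[6]=?,scc[7]=?)
step 4: low=(low[0]=0,low[1]=0,low[2]=0,low[3]=?,low[4]=2,low[5]=4,low[6]=?,low[7]=?); scc=(scc[0]=?,scc[1]=?,scc[2]=?,scc[3]=?,scc[4]=?,scc[5]=0,scc[6]=?,scc[7]=?)
step 5: low=(low[0]=0,low[1]=0,low[2]=0,low[3]=?,low[4]=2,low[5]=4,low[6]=?,low[7]=?); scc=(scc[0]=1,scc[1]=1,scc[2]=1,scc[3]=?,scc[4]=1,scc[5]=0,scc[6]=?,scc[7]=?)
step 6: low=(low[0]=0,low[1]=0,low[2]=0,low[3]=5,low[4]=2,low[5]=4,low[6]=?,low[7]=?); scc=(scc[0]=1,scc[1]=1,scc[2]=1,scc[3]=2,scc[4]=1,scc[5]=0,scc[6]=?,scc[7]=?)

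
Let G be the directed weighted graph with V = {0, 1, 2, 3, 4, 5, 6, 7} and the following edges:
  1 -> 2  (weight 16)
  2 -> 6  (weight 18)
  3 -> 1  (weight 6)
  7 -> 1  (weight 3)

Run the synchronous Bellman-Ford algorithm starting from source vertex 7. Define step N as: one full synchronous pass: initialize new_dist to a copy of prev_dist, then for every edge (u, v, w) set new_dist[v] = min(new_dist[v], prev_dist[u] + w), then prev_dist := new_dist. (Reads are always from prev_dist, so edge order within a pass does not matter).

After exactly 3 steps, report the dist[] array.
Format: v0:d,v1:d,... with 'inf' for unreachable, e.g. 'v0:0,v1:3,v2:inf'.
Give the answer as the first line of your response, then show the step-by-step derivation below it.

v0:inf,v1:3,v2:19,v3:inf,v4:inf,v5:inf,v6:37,v7:0

step 1: dist = v0:inf,v1:3,v2:inf,v3:inf,v4:inf,v5:inf,v6:inf,v7:0
step 2: dist = v0:inf,v1:3,v2:19,v3:inf,v4:inf,v5:inf,v6:inf,v7:0
step 3: dist = v0:inf,v1:3,v2:19,v3:inf,v4:inf,v5:inf,v6:37,v7:0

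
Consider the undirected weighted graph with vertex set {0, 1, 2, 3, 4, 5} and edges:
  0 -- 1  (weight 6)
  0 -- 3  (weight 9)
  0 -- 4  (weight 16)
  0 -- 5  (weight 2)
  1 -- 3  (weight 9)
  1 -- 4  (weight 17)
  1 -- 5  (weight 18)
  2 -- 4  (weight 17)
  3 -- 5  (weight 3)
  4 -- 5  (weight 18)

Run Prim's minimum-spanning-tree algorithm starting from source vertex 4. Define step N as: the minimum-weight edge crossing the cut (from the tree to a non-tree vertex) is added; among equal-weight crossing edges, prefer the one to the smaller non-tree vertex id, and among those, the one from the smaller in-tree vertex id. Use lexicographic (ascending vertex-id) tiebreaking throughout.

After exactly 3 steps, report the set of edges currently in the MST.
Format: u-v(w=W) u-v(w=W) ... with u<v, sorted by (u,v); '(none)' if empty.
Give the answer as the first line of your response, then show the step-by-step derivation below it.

0-4(w=16) 0-5(w=2) 3-5(w=3)

step 1: add edge 0-4 (w=16); MST = {0-4(w=16)}
step 2: add edge 0-5 (w=2); MST = {0-4(w=16) 0-5(w=2)}
step 3: add edge 3-5 (w=3); MST = {0-4(w=16) 0-5(w=2) 3-5(w=3)}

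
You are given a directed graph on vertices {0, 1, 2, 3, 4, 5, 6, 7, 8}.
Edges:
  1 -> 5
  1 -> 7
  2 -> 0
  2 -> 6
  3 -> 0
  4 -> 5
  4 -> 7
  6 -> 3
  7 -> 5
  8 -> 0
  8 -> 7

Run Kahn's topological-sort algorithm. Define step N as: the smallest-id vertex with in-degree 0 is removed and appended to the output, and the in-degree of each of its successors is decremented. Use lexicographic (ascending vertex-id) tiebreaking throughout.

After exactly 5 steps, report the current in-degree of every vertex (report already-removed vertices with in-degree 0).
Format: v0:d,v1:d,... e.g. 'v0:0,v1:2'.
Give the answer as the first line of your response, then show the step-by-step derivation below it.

v0:1,v1:0,v2:0,v3:0,v4:0,v5:1,v6:0,v7:1,v8:0

step 1: output 1; order=[1]; indeg=(3,0,0,1,0,2,1,2,0)
step 2: output 2; order=[1,2]; indeg=(2,0,0,1,0,2,0,2,0)
step 3: output 4; order=[1,2,4]; indeg=(2,0,0,1,0,1,0,1,0)
step 4: output 6; order=[1,2,4,6]; indeg=(2,0,0,0,0,1,0,1,0)
step 5: output 3; order=[1,2,4,6,3]; indeg=(1,0,0,0,0,1,0,1,0)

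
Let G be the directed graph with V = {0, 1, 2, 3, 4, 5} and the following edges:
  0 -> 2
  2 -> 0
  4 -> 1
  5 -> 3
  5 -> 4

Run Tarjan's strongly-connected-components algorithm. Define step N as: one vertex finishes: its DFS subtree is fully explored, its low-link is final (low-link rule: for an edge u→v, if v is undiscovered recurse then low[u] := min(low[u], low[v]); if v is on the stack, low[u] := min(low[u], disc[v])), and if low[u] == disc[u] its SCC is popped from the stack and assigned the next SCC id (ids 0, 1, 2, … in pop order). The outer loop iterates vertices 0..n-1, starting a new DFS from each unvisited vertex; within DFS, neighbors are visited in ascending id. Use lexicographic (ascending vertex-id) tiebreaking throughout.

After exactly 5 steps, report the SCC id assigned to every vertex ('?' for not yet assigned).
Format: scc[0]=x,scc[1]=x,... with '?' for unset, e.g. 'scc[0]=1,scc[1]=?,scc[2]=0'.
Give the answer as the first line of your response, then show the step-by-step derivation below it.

scc[0]=0,scc[1]=1,scc[2]=0,scc[3]=2,scc[4]=3,scc[5]=?

step 1: low=(low[0]=0,low[1]=?,low[2]=0,low[3]=?,low[4]=?,low[5]=?); scc=(scc[0]=?,scc[1]=?,scc[2]=?,scc[3]=?,scc[4]=?,scc[5]=?)
step 2: low=(low[0]=0,low[1]=?,low[2]=0,low[3]=?,low[4]=?,low[5]=?); scc=(scc[0]=0,scc[1]=?,scc[2]=0,scc[3]=?,scc[4]=?,scc[5]=?)
step 3: low=(low[0]=0,low[1]=2,low[2]=0,low[3]=?,low[4]=?,low[5]=?); scc=(scc[0]=0,scc[1]=1,scc[2]=0,scc[3]=?,scc[4]=?,scc[5]=?)
step 4: low=(low[0]=0,low[1]=2,low[2]=0,low[3]=3,low[4]=?,low[5]=?); scc=(scc[0]=0,scc[1]=1,scc[2]=0,scc[3]=2,scc[4]=?,scc[5]=?)
step 5: low=(low[0]=0,low[1]=2,low[2]=0,low[3]=3,low[4]=4,low[5]=?); scc=(scc[0]=0,scc[1]=1,scc[2]=0,scc[3]=2,scc[4]=3,scc[5]=?)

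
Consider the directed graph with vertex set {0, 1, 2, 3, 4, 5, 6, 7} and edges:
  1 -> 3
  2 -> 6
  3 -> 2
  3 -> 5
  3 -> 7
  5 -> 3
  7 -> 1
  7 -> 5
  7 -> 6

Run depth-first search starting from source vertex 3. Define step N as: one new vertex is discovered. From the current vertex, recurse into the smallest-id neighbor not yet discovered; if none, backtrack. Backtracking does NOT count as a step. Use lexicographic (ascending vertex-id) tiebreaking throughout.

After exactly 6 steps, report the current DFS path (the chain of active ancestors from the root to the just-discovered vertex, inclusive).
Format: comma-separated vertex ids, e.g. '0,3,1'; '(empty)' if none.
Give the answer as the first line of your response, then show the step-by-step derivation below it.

3,7,1

step 1: discover 3; path=3; order=3
step 2: discover 2; path=3>2; order=3,2
step 3: discover 6; path=3>2>6; order=3,2,6
step 4: discover 5; path=3>5; order=3,2,6,5
step 5: discover 7; path=3>7; order=3,2,6,5,7
step 6: discover 1; path=3>7>1; order=3,2,6,5,7,1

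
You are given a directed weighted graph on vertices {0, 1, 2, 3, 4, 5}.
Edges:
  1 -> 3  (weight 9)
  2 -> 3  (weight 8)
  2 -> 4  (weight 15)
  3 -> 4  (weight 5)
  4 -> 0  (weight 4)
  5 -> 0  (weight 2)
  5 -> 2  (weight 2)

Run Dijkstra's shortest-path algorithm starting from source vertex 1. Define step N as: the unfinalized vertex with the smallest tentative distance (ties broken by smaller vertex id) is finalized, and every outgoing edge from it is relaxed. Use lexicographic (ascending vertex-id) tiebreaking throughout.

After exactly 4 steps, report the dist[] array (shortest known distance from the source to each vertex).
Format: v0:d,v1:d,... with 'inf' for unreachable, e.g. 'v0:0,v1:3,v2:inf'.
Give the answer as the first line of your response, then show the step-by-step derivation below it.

v0:18,v1:0,v2:inf,v3:9,v4:14,v5:inf

step 1: dist = v0:inf,v1:0,v2:inf,v3:9,v4:inf,v5:inf
step 2: dist = v0:inf,v1:0,v2:inf,v3:9,v4:14,v5:inf
step 3: dist = v0:18,v1:0,v2:inf,v3:9,v4:14,v5:inf
step 4: dist = v0:18,v1:0,v2:inf,v3:9,v4:14,v5:inf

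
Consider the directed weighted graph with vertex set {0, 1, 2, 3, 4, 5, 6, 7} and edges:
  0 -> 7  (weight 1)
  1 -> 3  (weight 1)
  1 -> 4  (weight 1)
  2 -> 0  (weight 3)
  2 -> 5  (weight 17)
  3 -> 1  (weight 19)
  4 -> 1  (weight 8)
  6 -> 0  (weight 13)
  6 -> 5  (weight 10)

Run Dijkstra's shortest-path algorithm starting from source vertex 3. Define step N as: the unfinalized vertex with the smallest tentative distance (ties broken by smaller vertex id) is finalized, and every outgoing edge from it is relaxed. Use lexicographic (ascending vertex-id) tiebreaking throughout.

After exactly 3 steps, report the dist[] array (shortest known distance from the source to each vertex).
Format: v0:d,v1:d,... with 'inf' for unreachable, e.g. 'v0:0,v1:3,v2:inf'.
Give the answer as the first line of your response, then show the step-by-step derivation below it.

v0:inf,v1:19,v2:inf,v3:0,v4:20,v5:inf,v6:inf,v7:inf

step 1: dist = v0:inf,v1:19,v2:inf,v3:0,v4:inf,v5:inf,v6:inf,v7:inf
step 2: dist = v0:inf,v1:19,v2:inf,v3:0,v4:20,v5:inf,v6:inf,v7:inf
step 3: dist = v0:inf,v1:19,v2:inf,v3:0,v4:20,v5:inf,v6:inf,v7:inf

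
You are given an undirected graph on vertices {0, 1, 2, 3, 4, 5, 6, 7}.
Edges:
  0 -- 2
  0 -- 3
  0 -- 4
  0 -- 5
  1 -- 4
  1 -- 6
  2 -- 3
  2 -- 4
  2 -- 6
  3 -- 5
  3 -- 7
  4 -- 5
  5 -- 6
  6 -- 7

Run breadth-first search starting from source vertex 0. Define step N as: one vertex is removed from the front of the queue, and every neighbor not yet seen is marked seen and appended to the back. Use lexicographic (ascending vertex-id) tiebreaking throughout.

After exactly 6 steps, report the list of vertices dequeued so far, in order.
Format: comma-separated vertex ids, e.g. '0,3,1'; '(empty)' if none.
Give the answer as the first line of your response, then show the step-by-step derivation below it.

0,2,3,4,5,6

step 1: dequeue 0; queue=[2,3,4,5]; order=0
step 2: dequeue 2; queue=[3,4,5,6]; order=0,2
step 3: dequeue 3; queue=[4,5,6,7]; order=0,2,3
step 4: dequeue 4; queue=[5,6,7,1]; order=0,2,3,4
step 5: dequeue 5; queue=[6,7,1]; order=0,2,3,4,5
step 6: dequeue 6; queue=[7,1]; order=0,2,3,4,5,6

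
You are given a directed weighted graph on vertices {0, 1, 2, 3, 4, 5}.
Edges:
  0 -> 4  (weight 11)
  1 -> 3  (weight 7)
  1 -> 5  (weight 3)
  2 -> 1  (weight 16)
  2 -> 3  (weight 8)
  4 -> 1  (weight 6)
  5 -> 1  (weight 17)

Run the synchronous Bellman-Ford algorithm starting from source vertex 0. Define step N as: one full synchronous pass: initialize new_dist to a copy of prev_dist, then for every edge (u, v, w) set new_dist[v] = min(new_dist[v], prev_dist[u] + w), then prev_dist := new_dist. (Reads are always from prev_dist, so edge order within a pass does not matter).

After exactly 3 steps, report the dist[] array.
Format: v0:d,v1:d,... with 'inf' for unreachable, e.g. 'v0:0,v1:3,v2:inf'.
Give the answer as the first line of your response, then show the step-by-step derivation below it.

v0:0,v1:17,v2:inf,v3:24,v4:11,v5:20

step 1: dist = v0:0,v1:inf,v2:inf,v3:inf,v4:11,v5:inf
step 2: dist = v0:0,v1:17,v2:inf,v3:inf,v4:11,v5:inf
step 3: dist = v0:0,v1:17,v2:inf,v3:24,v4:11,v5:20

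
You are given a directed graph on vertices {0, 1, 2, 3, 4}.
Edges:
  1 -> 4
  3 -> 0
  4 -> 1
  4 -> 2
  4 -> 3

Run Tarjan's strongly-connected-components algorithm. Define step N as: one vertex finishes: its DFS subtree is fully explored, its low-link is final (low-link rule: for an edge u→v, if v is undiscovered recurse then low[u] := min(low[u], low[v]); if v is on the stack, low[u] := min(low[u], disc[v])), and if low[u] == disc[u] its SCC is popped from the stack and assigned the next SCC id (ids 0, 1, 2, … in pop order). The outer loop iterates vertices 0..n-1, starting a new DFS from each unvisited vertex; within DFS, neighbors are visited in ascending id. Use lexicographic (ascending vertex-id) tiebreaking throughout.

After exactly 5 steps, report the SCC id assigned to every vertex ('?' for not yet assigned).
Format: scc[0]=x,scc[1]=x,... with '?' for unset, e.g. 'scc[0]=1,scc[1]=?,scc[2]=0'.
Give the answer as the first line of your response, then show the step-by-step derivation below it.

scc[0]=0,scc[1]=3,scc[2]=1,scc[3]=2,scc[4]=3

step 1: low=(low[0]=0,low[1]=?,low[2]=?,low[3]=?,low[4]=?); scc=(scc[0]=0,scc[1]=?,scc[2]=?,scc[3]=?,scc[4]=?)
step 2: low=(low[0]=0,low[1]=1,low[2]=3,low[3]=?,low[4]=1); scc=(scc[0]=0,scc[1]=?,scc[2]=1,scc[3]=?,scc[4]=?)
step 3: low=(low[0]=0,low[1]=1,low[2]=3,low[3]=4,low[4]=1); scc=(scc[0]=0,scc[1]=?,scc[2]=1,scc[3]=2,scc[4]=?)
step 4: low=(low[0]=0,low[1]=1,low[2]=3,low[3]=4,low[4]=1); scc=(scc[0]=0,scc[1]=?,scc[2]=1,scc[3]=2,scc[4]=?)
step 5: low=(low[0]=0,low[1]=1,low[2]=3,low[3]=4,low[4]=1); scc=(scc[0]=0,scc[1]=3,scc[2]=1,scc[3]=2,scc[4]=3)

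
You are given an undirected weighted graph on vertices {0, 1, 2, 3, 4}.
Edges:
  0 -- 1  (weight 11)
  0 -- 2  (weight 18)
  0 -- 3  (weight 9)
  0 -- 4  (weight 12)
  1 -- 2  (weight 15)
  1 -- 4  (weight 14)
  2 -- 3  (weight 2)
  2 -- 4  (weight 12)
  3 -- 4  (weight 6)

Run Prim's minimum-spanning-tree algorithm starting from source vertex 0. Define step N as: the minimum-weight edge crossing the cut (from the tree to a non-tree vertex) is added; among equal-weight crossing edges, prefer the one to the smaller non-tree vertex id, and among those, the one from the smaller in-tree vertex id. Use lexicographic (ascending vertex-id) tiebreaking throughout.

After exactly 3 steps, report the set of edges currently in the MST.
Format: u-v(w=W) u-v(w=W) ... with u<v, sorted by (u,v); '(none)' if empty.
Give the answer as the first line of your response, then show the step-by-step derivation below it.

0-3(w=9) 2-3(w=2) 3-4(w=6)

step 1: add edge 0-3 (w=9); MST = {0-3(w=9)}
step 2: add edge 2-3 (w=2); MST = {0-3(w=9) 2-3(w=2)}
step 3: add edge 3-4 (w=6); MST = {0-3(w=9) 2-3(w=2) 3-4(w=6)}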